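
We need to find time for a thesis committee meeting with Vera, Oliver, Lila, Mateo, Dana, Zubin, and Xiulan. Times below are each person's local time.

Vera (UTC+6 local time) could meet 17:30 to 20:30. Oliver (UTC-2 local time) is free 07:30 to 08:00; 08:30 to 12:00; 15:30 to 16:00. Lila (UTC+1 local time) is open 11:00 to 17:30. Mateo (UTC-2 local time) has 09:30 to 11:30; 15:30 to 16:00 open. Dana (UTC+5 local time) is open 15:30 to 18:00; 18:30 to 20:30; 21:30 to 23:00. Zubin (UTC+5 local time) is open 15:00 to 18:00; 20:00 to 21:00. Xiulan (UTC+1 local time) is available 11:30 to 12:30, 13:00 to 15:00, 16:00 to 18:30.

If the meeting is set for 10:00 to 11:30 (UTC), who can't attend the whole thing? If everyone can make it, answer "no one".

Vera in UTC: 11:30-14:30 (subtract 6h to convert from UTC+6).
Oliver in UTC: 09:30-10:00, 10:30-14:00, 17:30-18:00 (add 2h to convert from UTC-2).
Lila in UTC: 10:00-16:30 (subtract 1h to convert from UTC+1).
Mateo in UTC: 11:30-13:30, 17:30-18:00 (add 2h to convert from UTC-2).
Dana in UTC: 10:30-13:00, 13:30-15:30, 16:30-18:00 (subtract 5h to convert from UTC+5).
Zubin in UTC: 10:00-13:00, 15:00-16:00 (subtract 5h to convert from UTC+5).
Xiulan in UTC: 10:30-11:30, 12:00-14:00, 15:00-17:30 (subtract 1h to convert from UTC+1).
Vera: not fully free for 10:00-11:30. Oliver: not fully free for 10:00-11:30. Lila: free for 10:00-11:30. Mateo: not fully free for 10:00-11:30. Dana: not fully free for 10:00-11:30. Zubin: free for 10:00-11:30. Xiulan: not fully free for 10:00-11:30.

Dana, Mateo, Oliver, Vera, Xiulan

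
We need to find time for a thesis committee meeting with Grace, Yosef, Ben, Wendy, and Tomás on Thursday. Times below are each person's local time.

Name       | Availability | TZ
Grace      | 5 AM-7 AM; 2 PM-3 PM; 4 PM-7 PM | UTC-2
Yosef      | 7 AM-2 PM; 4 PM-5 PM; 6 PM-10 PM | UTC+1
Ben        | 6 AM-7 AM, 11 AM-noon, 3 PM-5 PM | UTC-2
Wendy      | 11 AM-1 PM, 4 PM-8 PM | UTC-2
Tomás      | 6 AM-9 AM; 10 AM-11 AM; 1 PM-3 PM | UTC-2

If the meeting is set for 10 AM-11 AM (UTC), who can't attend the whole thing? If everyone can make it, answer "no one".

Ben, Grace, Wendy

Grace in UTC: 07:00-09:00, 16:00-17:00, 18:00-21:00 (add 2h to convert from UTC-2).
Yosef in UTC: 06:00-13:00, 15:00-16:00, 17:00-21:00 (subtract 1h to convert from UTC+1).
Ben in UTC: 08:00-09:00, 13:00-14:00, 17:00-19:00 (add 2h to convert from UTC-2).
Wendy in UTC: 13:00-15:00, 18:00-22:00 (add 2h to convert from UTC-2).
Tomás in UTC: 08:00-11:00, 12:00-13:00, 15:00-17:00 (add 2h to convert from UTC-2).
Grace: not fully free for 10:00-11:00. Yosef: free for 10:00-11:00. Ben: not fully free for 10:00-11:00. Wendy: not fully free for 10:00-11:00. Tomás: free for 10:00-11:00.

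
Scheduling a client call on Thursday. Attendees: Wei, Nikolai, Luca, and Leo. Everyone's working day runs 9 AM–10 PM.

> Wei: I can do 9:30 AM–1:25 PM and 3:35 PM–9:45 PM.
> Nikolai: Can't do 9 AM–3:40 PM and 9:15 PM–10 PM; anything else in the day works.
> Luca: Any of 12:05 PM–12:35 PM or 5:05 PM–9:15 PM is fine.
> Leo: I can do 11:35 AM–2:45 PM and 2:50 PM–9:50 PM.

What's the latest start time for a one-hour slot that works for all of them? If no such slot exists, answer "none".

20:15

Wei free: 09:30-13:25, 15:35-21:45.
Nikolai free: 15:40-21:15 (invert busy blocks within the working day).
Luca free: 12:05-12:35, 17:05-21:15.
Leo free: 11:35-14:45, 14:50-21:50.
Wei ∩ Nikolai: 15:40-21:15.
Wei ∩ Nikolai ∩ Luca: 17:05-21:15.
Wei ∩ Nikolai ∩ Luca ∩ Leo: 17:05-21:15.
So the common availability across everyone is 17:05-21:15.
The last common window of at least 60 minutes is 17:05-21:15; a 60-minute meeting can start as late as 20:15 and still end by 21:15.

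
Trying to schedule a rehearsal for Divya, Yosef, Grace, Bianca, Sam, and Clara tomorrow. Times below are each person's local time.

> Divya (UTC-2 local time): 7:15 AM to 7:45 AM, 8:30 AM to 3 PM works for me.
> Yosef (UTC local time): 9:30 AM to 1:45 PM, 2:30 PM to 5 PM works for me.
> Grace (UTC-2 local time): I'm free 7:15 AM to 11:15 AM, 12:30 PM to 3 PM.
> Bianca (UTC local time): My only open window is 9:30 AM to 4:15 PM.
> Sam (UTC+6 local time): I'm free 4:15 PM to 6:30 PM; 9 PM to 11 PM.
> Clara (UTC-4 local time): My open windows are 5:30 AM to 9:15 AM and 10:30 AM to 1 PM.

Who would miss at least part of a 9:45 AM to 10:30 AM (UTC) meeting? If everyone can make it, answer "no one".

Divya in UTC: 09:15-09:45, 10:30-17:00 (add 2h to convert from UTC-2).
Yosef in UTC: 09:30-13:45, 14:30-17:00.
Grace in UTC: 09:15-13:15, 14:30-17:00 (add 2h to convert from UTC-2).
Bianca in UTC: 09:30-16:15.
Sam in UTC: 10:15-12:30, 15:00-17:00 (subtract 6h to convert from UTC+6).
Clara in UTC: 09:30-13:15, 14:30-17:00 (add 4h to convert from UTC-4).
Divya: not fully free for 09:45-10:30. Yosef: free for 09:45-10:30. Grace: free for 09:45-10:30. Bianca: free for 09:45-10:30. Sam: not fully free for 09:45-10:30. Clara: free for 09:45-10:30.

Divya, Sam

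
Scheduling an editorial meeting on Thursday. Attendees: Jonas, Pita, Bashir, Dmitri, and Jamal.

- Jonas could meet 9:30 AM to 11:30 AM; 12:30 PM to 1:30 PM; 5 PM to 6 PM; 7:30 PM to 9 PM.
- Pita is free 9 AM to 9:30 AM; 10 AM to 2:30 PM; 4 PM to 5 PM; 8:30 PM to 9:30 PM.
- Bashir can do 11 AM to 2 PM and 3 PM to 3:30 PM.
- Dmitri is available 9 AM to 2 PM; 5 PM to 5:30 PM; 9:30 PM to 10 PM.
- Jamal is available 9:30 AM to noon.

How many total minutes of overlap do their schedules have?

Jonas ∩ Pita: 10:00-11:30, 12:30-13:30, 20:30-21:00.
Jonas ∩ Pita ∩ Bashir: 11:00-11:30, 12:30-13:30.
Jonas ∩ Pita ∩ Bashir ∩ Dmitri: 11:00-11:30, 12:30-13:30.
Jonas ∩ Pita ∩ Bashir ∩ Dmitri ∩ Jamal: 11:00-11:30.
That's a single block of 30 minutes.

30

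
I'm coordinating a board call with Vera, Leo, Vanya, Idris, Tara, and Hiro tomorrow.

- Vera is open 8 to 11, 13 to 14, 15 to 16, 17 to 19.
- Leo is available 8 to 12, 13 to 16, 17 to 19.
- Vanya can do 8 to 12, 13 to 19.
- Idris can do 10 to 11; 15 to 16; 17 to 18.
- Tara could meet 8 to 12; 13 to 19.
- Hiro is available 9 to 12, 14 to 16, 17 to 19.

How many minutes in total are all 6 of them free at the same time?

180

Vera ∩ Leo: 08:00-11:00, 13:00-14:00, 15:00-16:00, 17:00-19:00.
Vera ∩ Leo ∩ Vanya: 08:00-11:00, 13:00-14:00, 15:00-16:00, 17:00-19:00.
Vera ∩ Leo ∩ Vanya ∩ Idris: 10:00-11:00, 15:00-16:00, 17:00-18:00.
Vera ∩ Leo ∩ Vanya ∩ Idris ∩ Tara: 10:00-11:00, 15:00-16:00, 17:00-18:00.
Vera ∩ Leo ∩ Vanya ∩ Idris ∩ Tara ∩ Hiro: 10:00-11:00, 15:00-16:00, 17:00-18:00.
Summing the common windows: 60 + 60 + 60 = 180 minutes.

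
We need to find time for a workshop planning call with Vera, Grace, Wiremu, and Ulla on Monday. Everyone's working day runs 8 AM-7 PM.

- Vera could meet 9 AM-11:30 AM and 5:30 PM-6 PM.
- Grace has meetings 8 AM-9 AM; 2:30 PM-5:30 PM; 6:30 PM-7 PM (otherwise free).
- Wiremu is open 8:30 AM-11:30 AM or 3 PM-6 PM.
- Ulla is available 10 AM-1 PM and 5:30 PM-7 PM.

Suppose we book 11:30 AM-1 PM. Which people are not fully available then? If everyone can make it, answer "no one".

Vera free: 09:00-11:30, 17:30-18:00.
Grace free: 09:00-14:30, 17:30-18:30 (invert busy blocks within the working day).
Wiremu free: 08:30-11:30, 15:00-18:00.
Ulla free: 10:00-13:00, 17:30-19:00.
Vera: not fully free for 11:30-13:00. Grace: free for 11:30-13:00. Wiremu: not fully free for 11:30-13:00. Ulla: free for 11:30-13:00.

Vera, Wiremu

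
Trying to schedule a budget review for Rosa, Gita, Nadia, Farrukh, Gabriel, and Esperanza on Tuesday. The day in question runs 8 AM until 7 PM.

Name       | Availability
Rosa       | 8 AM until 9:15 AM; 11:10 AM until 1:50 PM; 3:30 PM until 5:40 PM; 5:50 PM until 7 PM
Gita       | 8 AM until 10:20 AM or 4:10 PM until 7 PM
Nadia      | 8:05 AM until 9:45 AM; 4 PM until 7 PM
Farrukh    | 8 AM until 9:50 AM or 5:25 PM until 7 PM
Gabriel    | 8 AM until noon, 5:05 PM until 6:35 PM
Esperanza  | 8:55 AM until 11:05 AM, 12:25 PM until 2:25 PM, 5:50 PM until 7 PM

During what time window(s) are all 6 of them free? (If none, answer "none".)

08:55-09:15, 17:50-18:35

Rosa ∩ Gita: 08:00-09:15, 16:10-17:40, 17:50-19:00.
Rosa ∩ Gita ∩ Nadia: 08:05-09:15, 16:10-17:40, 17:50-19:00.
Rosa ∩ Gita ∩ Nadia ∩ Farrukh: 08:05-09:15, 17:25-17:40, 17:50-19:00.
Rosa ∩ Gita ∩ Nadia ∩ Farrukh ∩ Gabriel: 08:05-09:15, 17:25-17:40, 17:50-18:35.
Rosa ∩ Gita ∩ Nadia ∩ Farrukh ∩ Gabriel ∩ Esperanza: 08:55-09:15, 17:50-18:35.
So the common availability across everyone is 08:55-09:15, 17:50-18:35.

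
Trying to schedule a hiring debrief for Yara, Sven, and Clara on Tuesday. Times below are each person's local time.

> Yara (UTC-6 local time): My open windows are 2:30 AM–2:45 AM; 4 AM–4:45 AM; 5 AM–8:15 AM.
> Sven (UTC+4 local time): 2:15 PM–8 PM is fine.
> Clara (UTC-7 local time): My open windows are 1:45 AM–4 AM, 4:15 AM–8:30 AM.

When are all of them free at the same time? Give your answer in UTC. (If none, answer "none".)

10:15-10:45, 11:15-14:15

Yara in UTC: 08:30-08:45, 10:00-10:45, 11:00-14:15 (add 6h to convert from UTC-6).
Sven in UTC: 10:15-16:00 (subtract 4h to convert from UTC+4).
Clara in UTC: 08:45-11:00, 11:15-15:30 (add 7h to convert from UTC-7).
Yara ∩ Sven: 10:15-10:45, 11:00-14:15.
Yara ∩ Sven ∩ Clara: 10:15-10:45, 11:15-14:15.
Those are the intersection windows.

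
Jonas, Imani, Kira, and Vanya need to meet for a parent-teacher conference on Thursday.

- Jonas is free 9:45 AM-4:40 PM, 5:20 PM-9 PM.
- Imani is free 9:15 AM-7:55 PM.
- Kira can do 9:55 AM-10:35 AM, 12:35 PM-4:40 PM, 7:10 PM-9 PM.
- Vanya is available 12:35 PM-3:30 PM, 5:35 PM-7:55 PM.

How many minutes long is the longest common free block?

Jonas ∩ Imani: 09:45-16:40, 17:20-19:55.
Jonas ∩ Imani ∩ Kira: 09:55-10:35, 12:35-16:40, 19:10-19:55.
Jonas ∩ Imani ∩ Kira ∩ Vanya: 12:35-15:30, 19:10-19:55.
Those are the intersection windows.
The longest is 12:35-15:30 at 175 minutes.

175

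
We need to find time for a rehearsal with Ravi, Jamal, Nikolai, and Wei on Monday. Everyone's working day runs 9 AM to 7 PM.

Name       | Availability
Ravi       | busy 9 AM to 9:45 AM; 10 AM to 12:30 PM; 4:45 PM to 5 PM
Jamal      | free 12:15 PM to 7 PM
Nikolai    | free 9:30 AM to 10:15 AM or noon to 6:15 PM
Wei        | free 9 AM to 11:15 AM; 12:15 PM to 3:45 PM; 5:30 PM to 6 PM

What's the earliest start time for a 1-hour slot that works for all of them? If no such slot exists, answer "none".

12:30

Ravi free: 09:45-10:00, 12:30-16:45, 17:00-19:00 (invert busy blocks within the working day).
Jamal free: 12:15-19:00.
Nikolai free: 09:30-10:15, 12:00-18:15.
Wei free: 09:00-11:15, 12:15-15:45, 17:30-18:00.
Ravi ∩ Jamal: 12:30-16:45, 17:00-19:00.
Ravi ∩ Jamal ∩ Nikolai: 12:30-16:45, 17:00-18:15.
Ravi ∩ Jamal ∩ Nikolai ∩ Wei: 12:30-15:45, 17:30-18:00.
The first common window of at least 60 minutes is 12:30-15:45, so the earliest start is 12:30.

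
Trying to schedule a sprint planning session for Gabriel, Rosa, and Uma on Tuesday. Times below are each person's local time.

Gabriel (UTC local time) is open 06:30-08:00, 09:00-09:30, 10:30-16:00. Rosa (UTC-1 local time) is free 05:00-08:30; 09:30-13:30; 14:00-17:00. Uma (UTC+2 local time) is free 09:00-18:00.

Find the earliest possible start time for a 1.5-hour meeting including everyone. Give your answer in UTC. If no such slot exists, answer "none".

10:30

Gabriel in UTC: 06:30-08:00, 09:00-09:30, 10:30-16:00.
Rosa in UTC: 06:00-09:30, 10:30-14:30, 15:00-18:00 (add 1h to convert from UTC-1).
Uma in UTC: 07:00-16:00 (subtract 2h to convert from UTC+2).
Gabriel ∩ Rosa: 06:30-08:00, 09:00-09:30, 10:30-14:30, 15:00-16:00.
Gabriel ∩ Rosa ∩ Uma: 07:00-08:00, 09:00-09:30, 10:30-14:30, 15:00-16:00.
The first common window of at least 90 minutes is 10:30-14:30, so the earliest start is 10:30.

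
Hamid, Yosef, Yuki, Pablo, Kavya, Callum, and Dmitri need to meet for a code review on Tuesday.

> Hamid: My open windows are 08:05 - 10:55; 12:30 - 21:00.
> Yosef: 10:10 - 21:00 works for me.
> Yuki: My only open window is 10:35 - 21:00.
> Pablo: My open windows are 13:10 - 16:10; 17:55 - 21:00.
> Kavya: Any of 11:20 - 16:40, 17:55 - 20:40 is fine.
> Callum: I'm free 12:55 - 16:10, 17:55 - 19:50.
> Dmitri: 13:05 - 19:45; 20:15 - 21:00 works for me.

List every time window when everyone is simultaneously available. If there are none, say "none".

Hamid ∩ Yosef: 10:10-10:55, 12:30-21:00.
Hamid ∩ Yosef ∩ Yuki: 10:35-10:55, 12:30-21:00.
Hamid ∩ Yosef ∩ Yuki ∩ Pablo: 13:10-16:10, 17:55-21:00.
Hamid ∩ Yosef ∩ Yuki ∩ Pablo ∩ Kavya: 13:10-16:10, 17:55-20:40.
Hamid ∩ Yosef ∩ Yuki ∩ Pablo ∩ Kavya ∩ Callum: 13:10-16:10, 17:55-19:50.
Hamid ∩ Yosef ∩ Yuki ∩ Pablo ∩ Kavya ∩ Callum ∩ Dmitri: 13:10-16:10, 17:55-19:45.

13:10-16:10, 17:55-19:45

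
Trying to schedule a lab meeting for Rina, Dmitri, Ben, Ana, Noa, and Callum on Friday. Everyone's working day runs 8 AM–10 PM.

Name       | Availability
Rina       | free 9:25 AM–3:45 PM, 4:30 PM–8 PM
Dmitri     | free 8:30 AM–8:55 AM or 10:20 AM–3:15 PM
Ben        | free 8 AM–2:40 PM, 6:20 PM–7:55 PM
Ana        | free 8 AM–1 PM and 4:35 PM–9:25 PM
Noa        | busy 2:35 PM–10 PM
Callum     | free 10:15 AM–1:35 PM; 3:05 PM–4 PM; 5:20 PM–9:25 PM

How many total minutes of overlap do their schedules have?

Rina free: 09:25-15:45, 16:30-20:00.
Dmitri free: 08:30-08:55, 10:20-15:15.
Ben free: 08:00-14:40, 18:20-19:55.
Ana free: 08:00-13:00, 16:35-21:25.
Noa free: 08:00-14:35 (invert busy blocks within the working day).
Callum free: 10:15-13:35, 15:05-16:00, 17:20-21:25.
Rina ∩ Dmitri: 10:20-15:15.
Rina ∩ Dmitri ∩ Ben: 10:20-14:40.
Rina ∩ Dmitri ∩ Ben ∩ Ana: 10:20-13:00.
Rina ∩ Dmitri ∩ Ben ∩ Ana ∩ Noa: 10:20-13:00.
Rina ∩ Dmitri ∩ Ben ∩ Ana ∩ Noa ∩ Callum: 10:20-13:00.
So the common availability across everyone is 10:20-13:00.
That's a single block of 160 minutes.

160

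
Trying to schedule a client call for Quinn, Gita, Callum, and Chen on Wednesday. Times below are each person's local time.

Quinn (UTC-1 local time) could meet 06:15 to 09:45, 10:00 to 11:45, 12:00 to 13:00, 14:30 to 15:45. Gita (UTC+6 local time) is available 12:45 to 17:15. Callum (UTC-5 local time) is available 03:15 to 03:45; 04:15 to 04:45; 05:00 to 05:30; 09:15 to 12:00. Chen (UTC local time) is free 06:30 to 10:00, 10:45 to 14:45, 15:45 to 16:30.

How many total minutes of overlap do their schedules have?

60

Quinn in UTC: 07:15-10:45, 11:00-12:45, 13:00-14:00, 15:30-16:45 (add 1h to convert from UTC-1).
Gita in UTC: 06:45-11:15 (subtract 6h to convert from UTC+6).
Callum in UTC: 08:15-08:45, 09:15-09:45, 10:00-10:30, 14:15-17:00 (add 5h to convert from UTC-5).
Chen in UTC: 06:30-10:00, 10:45-14:45, 15:45-16:30.
Quinn ∩ Gita: 07:15-10:45, 11:00-11:15.
Quinn ∩ Gita ∩ Callum: 08:15-08:45, 09:15-09:45, 10:00-10:30.
Quinn ∩ Gita ∩ Callum ∩ Chen: 08:15-08:45, 09:15-09:45.
Summing the common windows: 30 + 30 = 60 minutes.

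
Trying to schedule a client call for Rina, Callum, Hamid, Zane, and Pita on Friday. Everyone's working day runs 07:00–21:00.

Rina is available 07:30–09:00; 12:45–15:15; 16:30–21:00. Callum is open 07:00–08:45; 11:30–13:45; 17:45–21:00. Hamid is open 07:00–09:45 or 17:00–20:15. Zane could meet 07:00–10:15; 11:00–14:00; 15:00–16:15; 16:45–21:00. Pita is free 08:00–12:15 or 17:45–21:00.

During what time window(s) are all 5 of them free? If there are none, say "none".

Rina ∩ Callum: 07:30-08:45, 12:45-13:45, 17:45-21:00.
Rina ∩ Callum ∩ Hamid: 07:30-08:45, 17:45-20:15.
Rina ∩ Callum ∩ Hamid ∩ Zane: 07:30-08:45, 17:45-20:15.
Rina ∩ Callum ∩ Hamid ∩ Zane ∩ Pita: 08:00-08:45, 17:45-20:15.
Those are the intersection windows.

08:00-08:45, 17:45-20:15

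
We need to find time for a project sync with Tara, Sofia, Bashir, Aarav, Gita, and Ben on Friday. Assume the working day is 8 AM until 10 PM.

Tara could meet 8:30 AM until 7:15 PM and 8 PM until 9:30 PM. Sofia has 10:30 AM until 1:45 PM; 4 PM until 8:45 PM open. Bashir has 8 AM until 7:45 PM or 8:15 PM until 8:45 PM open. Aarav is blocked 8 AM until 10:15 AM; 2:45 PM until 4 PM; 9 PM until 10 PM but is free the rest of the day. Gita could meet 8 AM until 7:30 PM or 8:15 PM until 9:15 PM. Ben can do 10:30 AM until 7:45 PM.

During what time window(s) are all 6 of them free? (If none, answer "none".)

10:30-13:45, 16:00-19:15

Tara free: 08:30-19:15, 20:00-21:30.
Sofia free: 10:30-13:45, 16:00-20:45.
Bashir free: 08:00-19:45, 20:15-20:45.
Aarav free: 10:15-14:45, 16:00-21:00 (invert busy blocks within the working day).
Gita free: 08:00-19:30, 20:15-21:15.
Ben free: 10:30-19:45.
Tara ∩ Sofia: 10:30-13:45, 16:00-19:15, 20:00-20:45.
Tara ∩ Sofia ∩ Bashir: 10:30-13:45, 16:00-19:15, 20:15-20:45.
Tara ∩ Sofia ∩ Bashir ∩ Aarav: 10:30-13:45, 16:00-19:15, 20:15-20:45.
Tara ∩ Sofia ∩ Bashir ∩ Aarav ∩ Gita: 10:30-13:45, 16:00-19:15, 20:15-20:45.
Tara ∩ Sofia ∩ Bashir ∩ Aarav ∩ Gita ∩ Ben: 10:30-13:45, 16:00-19:15.
So the common availability across everyone is 10:30-13:45, 16:00-19:15.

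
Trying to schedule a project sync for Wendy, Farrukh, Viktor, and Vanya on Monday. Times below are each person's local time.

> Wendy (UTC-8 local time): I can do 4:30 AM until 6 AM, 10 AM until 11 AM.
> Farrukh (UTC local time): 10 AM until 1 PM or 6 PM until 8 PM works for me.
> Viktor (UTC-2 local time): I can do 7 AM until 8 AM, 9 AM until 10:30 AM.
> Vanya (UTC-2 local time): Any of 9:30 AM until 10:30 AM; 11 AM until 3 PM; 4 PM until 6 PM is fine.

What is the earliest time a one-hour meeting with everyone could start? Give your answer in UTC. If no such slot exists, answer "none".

Wendy in UTC: 12:30-14:00, 18:00-19:00 (add 8h to convert from UTC-8).
Farrukh in UTC: 10:00-13:00, 18:00-20:00.
Viktor in UTC: 09:00-10:00, 11:00-12:30 (add 2h to convert from UTC-2).
Vanya in UTC: 11:30-12:30, 13:00-17:00, 18:00-20:00 (add 2h to convert from UTC-2).
Wendy ∩ Farrukh: 12:30-13:00, 18:00-19:00.
Wendy ∩ Farrukh ∩ Viktor: ∅.
Wendy ∩ Farrukh ∩ Viktor ∩ Vanya: ∅.
There is no time when everyone is free.
No common window is at least 60 minutes long.

none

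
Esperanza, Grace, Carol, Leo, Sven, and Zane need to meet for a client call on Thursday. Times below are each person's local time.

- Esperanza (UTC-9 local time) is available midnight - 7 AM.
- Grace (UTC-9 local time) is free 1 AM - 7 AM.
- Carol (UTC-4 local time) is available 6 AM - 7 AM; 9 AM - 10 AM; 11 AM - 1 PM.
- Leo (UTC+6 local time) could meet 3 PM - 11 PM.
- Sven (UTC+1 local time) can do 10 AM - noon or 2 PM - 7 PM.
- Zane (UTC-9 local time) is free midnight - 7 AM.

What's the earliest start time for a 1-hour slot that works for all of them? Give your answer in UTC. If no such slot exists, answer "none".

10:00

Esperanza in UTC: 09:00-16:00 (add 9h to convert from UTC-9).
Grace in UTC: 10:00-16:00 (add 9h to convert from UTC-9).
Carol in UTC: 10:00-11:00, 13:00-14:00, 15:00-17:00 (add 4h to convert from UTC-4).
Leo in UTC: 09:00-17:00 (subtract 6h to convert from UTC+6).
Sven in UTC: 09:00-11:00, 13:00-18:00 (subtract 1h to convert from UTC+1).
Zane in UTC: 09:00-16:00 (add 9h to convert from UTC-9).
Esperanza ∩ Grace: 10:00-16:00.
Esperanza ∩ Grace ∩ Carol: 10:00-11:00, 13:00-14:00, 15:00-16:00.
Esperanza ∩ Grace ∩ Carol ∩ Leo: 10:00-11:00, 13:00-14:00, 15:00-16:00.
Esperanza ∩ Grace ∩ Carol ∩ Leo ∩ Sven: 10:00-11:00, 13:00-14:00, 15:00-16:00.
Esperanza ∩ Grace ∩ Carol ∩ Leo ∩ Sven ∩ Zane: 10:00-11:00, 13:00-14:00, 15:00-16:00.
So the common availability across everyone is 10:00-11:00, 13:00-14:00, 15:00-16:00.
The first common window of at least 60 minutes is 10:00-11:00, so the earliest start is 10:00.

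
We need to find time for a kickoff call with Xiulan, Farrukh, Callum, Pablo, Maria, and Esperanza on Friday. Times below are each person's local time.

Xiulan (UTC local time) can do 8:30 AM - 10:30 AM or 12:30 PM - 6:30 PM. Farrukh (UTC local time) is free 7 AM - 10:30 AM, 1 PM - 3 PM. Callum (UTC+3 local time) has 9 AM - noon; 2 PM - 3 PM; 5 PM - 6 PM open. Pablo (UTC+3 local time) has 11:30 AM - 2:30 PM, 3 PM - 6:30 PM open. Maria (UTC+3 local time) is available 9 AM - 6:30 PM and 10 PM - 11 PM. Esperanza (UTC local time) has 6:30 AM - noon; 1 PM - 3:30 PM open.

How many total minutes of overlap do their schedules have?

Xiulan in UTC: 08:30-10:30, 12:30-18:30.
Farrukh in UTC: 07:00-10:30, 13:00-15:00.
Callum in UTC: 06:00-09:00, 11:00-12:00, 14:00-15:00 (subtract 3h to convert from UTC+3).
Pablo in UTC: 08:30-11:30, 12:00-15:30 (subtract 3h to convert from UTC+3).
Maria in UTC: 06:00-15:30, 19:00-20:00 (subtract 3h to convert from UTC+3).
Esperanza in UTC: 06:30-12:00, 13:00-15:30.
Xiulan ∩ Farrukh: 08:30-10:30, 13:00-15:00.
Xiulan ∩ Farrukh ∩ Callum: 08:30-09:00, 14:00-15:00.
Xiulan ∩ Farrukh ∩ Callum ∩ Pablo: 08:30-09:00, 14:00-15:00.
Xiulan ∩ Farrukh ∩ Callum ∩ Pablo ∩ Maria: 08:30-09:00, 14:00-15:00.
Xiulan ∩ Farrukh ∩ Callum ∩ Pablo ∩ Maria ∩ Esperanza: 08:30-09:00, 14:00-15:00.
So the common availability across everyone is 08:30-09:00, 14:00-15:00.
Summing the common windows: 30 + 60 = 90 minutes.

90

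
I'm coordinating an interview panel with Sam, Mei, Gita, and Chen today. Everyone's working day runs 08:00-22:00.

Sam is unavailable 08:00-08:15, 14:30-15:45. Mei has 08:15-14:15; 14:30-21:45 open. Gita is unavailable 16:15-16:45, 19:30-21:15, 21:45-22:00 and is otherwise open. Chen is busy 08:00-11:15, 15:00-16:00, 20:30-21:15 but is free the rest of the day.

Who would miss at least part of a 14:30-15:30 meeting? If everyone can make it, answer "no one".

Chen, Sam

Sam free: 08:15-14:30, 15:45-22:00 (invert busy blocks within the working day).
Mei free: 08:15-14:15, 14:30-21:45.
Gita free: 08:00-16:15, 16:45-19:30, 21:15-21:45 (invert busy blocks within the working day).
Chen free: 11:15-15:00, 16:00-20:30, 21:15-22:00 (invert busy blocks within the working day).
Sam: not fully free for 14:30-15:30. Mei: free for 14:30-15:30. Gita: free for 14:30-15:30. Chen: not fully free for 14:30-15:30.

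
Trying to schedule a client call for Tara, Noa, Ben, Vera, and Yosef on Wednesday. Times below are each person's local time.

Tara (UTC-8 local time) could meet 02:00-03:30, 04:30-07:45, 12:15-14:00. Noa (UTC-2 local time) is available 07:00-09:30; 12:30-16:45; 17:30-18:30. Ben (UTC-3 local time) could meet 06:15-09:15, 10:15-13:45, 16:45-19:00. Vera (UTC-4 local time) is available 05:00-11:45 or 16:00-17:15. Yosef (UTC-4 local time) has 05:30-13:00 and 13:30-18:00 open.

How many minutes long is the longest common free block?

Tara in UTC: 10:00-11:30, 12:30-15:45, 20:15-22:00 (add 8h to convert from UTC-8).
Noa in UTC: 09:00-11:30, 14:30-18:45, 19:30-20:30 (add 2h to convert from UTC-2).
Ben in UTC: 09:15-12:15, 13:15-16:45, 19:45-22:00 (add 3h to convert from UTC-3).
Vera in UTC: 09:00-15:45, 20:00-21:15 (add 4h to convert from UTC-4).
Yosef in UTC: 09:30-17:00, 17:30-22:00 (add 4h to convert from UTC-4).
Tara ∩ Noa: 10:00-11:30, 14:30-15:45, 20:15-20:30.
Tara ∩ Noa ∩ Ben: 10:00-11:30, 14:30-15:45, 20:15-20:30.
Tara ∩ Noa ∩ Ben ∩ Vera: 10:00-11:30, 14:30-15:45, 20:15-20:30.
Tara ∩ Noa ∩ Ben ∩ Vera ∩ Yosef: 10:00-11:30, 14:30-15:45, 20:15-20:30.
So the common availability across everyone is 10:00-11:30, 14:30-15:45, 20:15-20:30.
The longest is 10:00-11:30 at 90 minutes.

90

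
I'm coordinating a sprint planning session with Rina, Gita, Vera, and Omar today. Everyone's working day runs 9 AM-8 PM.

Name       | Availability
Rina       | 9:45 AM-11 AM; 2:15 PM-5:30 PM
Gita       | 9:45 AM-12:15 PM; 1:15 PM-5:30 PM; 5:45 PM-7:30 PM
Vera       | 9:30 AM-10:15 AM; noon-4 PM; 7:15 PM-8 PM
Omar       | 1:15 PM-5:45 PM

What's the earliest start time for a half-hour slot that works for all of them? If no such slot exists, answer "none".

Rina ∩ Gita: 09:45-11:00, 14:15-17:30.
Rina ∩ Gita ∩ Vera: 09:45-10:15, 14:15-16:00.
Rina ∩ Gita ∩ Vera ∩ Omar: 14:15-16:00.
The first common window of at least 30 minutes is 14:15-16:00, so the earliest start is 14:15.

14:15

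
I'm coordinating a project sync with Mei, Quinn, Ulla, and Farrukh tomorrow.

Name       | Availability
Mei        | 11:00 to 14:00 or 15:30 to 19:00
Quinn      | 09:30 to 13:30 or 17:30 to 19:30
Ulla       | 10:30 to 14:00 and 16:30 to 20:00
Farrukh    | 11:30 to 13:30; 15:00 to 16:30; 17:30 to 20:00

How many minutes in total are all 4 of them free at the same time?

Mei ∩ Quinn: 11:00-13:30, 17:30-19:00.
Mei ∩ Quinn ∩ Ulla: 11:00-13:30, 17:30-19:00.
Mei ∩ Quinn ∩ Ulla ∩ Farrukh: 11:30-13:30, 17:30-19:00.
Summing the common windows: 120 + 90 = 210 minutes.

210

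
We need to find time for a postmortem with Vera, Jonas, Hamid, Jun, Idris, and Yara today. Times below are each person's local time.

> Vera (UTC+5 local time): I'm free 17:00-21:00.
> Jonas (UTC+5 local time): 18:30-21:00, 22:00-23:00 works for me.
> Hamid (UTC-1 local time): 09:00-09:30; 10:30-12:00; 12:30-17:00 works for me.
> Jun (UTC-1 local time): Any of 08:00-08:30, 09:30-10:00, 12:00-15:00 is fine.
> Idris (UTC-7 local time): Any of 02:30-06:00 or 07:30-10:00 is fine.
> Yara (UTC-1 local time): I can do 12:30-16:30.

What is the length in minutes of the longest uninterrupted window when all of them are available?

90

Vera in UTC: 12:00-16:00 (subtract 5h to convert from UTC+5).
Jonas in UTC: 13:30-16:00, 17:00-18:00 (subtract 5h to convert from UTC+5).
Hamid in UTC: 10:00-10:30, 11:30-13:00, 13:30-18:00 (add 1h to convert from UTC-1).
Jun in UTC: 09:00-09:30, 10:30-11:00, 13:00-16:00 (add 1h to convert from UTC-1).
Idris in UTC: 09:30-13:00, 14:30-17:00 (add 7h to convert from UTC-7).
Yara in UTC: 13:30-17:30 (add 1h to convert from UTC-1).
Vera ∩ Jonas: 13:30-16:00.
Vera ∩ Jonas ∩ Hamid: 13:30-16:00.
Vera ∩ Jonas ∩ Hamid ∩ Jun: 13:30-16:00.
Vera ∩ Jonas ∩ Hamid ∩ Jun ∩ Idris: 14:30-16:00.
Vera ∩ Jonas ∩ Hamid ∩ Jun ∩ Idris ∩ Yara: 14:30-16:00.
The longest is 14:30-16:00 at 90 minutes.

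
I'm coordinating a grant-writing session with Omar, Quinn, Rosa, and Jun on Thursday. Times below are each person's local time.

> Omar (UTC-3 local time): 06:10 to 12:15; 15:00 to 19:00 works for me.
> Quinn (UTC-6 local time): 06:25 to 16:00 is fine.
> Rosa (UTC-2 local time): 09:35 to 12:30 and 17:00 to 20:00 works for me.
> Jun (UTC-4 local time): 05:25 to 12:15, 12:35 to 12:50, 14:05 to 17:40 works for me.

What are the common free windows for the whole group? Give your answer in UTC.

Omar in UTC: 09:10-15:15, 18:00-22:00 (add 3h to convert from UTC-3).
Quinn in UTC: 12:25-22:00 (add 6h to convert from UTC-6).
Rosa in UTC: 11:35-14:30, 19:00-22:00 (add 2h to convert from UTC-2).
Jun in UTC: 09:25-16:15, 16:35-16:50, 18:05-21:40 (add 4h to convert from UTC-4).
Omar ∩ Quinn: 12:25-15:15, 18:00-22:00.
Omar ∩ Quinn ∩ Rosa: 12:25-14:30, 19:00-22:00.
Omar ∩ Quinn ∩ Rosa ∩ Jun: 12:25-14:30, 19:00-21:40.

12:25-14:30, 19:00-21:40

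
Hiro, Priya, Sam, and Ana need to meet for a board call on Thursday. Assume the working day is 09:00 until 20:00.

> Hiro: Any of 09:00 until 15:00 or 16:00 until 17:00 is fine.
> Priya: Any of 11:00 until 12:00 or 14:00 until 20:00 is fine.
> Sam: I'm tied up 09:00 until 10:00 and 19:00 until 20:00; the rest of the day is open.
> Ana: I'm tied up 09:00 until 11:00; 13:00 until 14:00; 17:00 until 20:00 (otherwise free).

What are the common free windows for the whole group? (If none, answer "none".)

11:00-12:00, 14:00-15:00, 16:00-17:00

Hiro free: 09:00-15:00, 16:00-17:00.
Priya free: 11:00-12:00, 14:00-20:00.
Sam free: 10:00-19:00 (invert busy blocks within the working day).
Ana free: 11:00-13:00, 14:00-17:00 (invert busy blocks within the working day).
Hiro ∩ Priya: 11:00-12:00, 14:00-15:00, 16:00-17:00.
Hiro ∩ Priya ∩ Sam: 11:00-12:00, 14:00-15:00, 16:00-17:00.
Hiro ∩ Priya ∩ Sam ∩ Ana: 11:00-12:00, 14:00-15:00, 16:00-17:00.
So the common availability across everyone is 11:00-12:00, 14:00-15:00, 16:00-17:00.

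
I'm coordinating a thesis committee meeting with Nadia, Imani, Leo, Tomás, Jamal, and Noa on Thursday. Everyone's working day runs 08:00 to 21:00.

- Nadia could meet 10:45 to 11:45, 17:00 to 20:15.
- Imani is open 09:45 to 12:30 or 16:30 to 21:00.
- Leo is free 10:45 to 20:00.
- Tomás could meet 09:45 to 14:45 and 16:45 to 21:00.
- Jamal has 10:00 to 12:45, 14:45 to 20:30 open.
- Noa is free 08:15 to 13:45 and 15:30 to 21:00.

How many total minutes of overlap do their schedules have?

240

Nadia ∩ Imani: 10:45-11:45, 17:00-20:15.
Nadia ∩ Imani ∩ Leo: 10:45-11:45, 17:00-20:00.
Nadia ∩ Imani ∩ Leo ∩ Tomás: 10:45-11:45, 17:00-20:00.
Nadia ∩ Imani ∩ Leo ∩ Tomás ∩ Jamal: 10:45-11:45, 17:00-20:00.
Nadia ∩ Imani ∩ Leo ∩ Tomás ∩ Jamal ∩ Noa: 10:45-11:45, 17:00-20:00.
Those are the intersection windows.
Summing the common windows: 60 + 180 = 240 minutes.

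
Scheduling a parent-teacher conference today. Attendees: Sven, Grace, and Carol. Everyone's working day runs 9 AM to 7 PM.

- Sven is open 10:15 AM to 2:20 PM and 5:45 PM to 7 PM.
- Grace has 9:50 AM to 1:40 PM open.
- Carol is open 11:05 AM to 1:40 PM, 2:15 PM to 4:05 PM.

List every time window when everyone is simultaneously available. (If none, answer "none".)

11:05-13:40

Sven ∩ Grace: 10:15-13:40.
Sven ∩ Grace ∩ Carol: 11:05-13:40.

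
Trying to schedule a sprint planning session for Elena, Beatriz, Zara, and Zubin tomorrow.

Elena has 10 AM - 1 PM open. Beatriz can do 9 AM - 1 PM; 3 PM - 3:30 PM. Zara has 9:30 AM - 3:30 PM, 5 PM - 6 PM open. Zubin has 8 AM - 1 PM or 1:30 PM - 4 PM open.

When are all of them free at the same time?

10:00-13:00

Elena ∩ Beatriz: 10:00-13:00.
Elena ∩ Beatriz ∩ Zara: 10:00-13:00.
Elena ∩ Beatriz ∩ Zara ∩ Zubin: 10:00-13:00.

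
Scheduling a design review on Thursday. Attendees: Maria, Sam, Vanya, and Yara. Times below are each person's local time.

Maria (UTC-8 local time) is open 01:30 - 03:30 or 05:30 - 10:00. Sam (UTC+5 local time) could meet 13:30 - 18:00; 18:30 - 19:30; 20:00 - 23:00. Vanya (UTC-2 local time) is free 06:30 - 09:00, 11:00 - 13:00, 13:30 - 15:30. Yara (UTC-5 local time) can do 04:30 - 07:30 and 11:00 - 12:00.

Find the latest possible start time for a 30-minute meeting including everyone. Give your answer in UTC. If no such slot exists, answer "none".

Maria in UTC: 09:30-11:30, 13:30-18:00 (add 8h to convert from UTC-8).
Sam in UTC: 08:30-13:00, 13:30-14:30, 15:00-18:00 (subtract 5h to convert from UTC+5).
Vanya in UTC: 08:30-11:00, 13:00-15:00, 15:30-17:30 (add 2h to convert from UTC-2).
Yara in UTC: 09:30-12:30, 16:00-17:00 (add 5h to convert from UTC-5).
Maria ∩ Sam: 09:30-11:30, 13:30-14:30, 15:00-18:00.
Maria ∩ Sam ∩ Vanya: 09:30-11:00, 13:30-14:30, 15:30-17:30.
Maria ∩ Sam ∩ Vanya ∩ Yara: 09:30-11:00, 16:00-17:00.
So the common availability across everyone is 09:30-11:00, 16:00-17:00.
The last common window of at least 30 minutes is 16:00-17:00; a 30-minute meeting can start as late as 16:30 and still end by 17:00.

16:30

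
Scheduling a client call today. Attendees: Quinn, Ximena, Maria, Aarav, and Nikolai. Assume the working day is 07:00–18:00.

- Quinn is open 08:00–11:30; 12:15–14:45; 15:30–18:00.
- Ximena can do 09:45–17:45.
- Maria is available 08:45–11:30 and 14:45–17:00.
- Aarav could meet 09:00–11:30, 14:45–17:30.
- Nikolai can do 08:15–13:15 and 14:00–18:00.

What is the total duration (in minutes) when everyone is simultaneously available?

195

Quinn ∩ Ximena: 09:45-11:30, 12:15-14:45, 15:30-17:45.
Quinn ∩ Ximena ∩ Maria: 09:45-11:30, 15:30-17:00.
Quinn ∩ Ximena ∩ Maria ∩ Aarav: 09:45-11:30, 15:30-17:00.
Quinn ∩ Ximena ∩ Maria ∩ Aarav ∩ Nikolai: 09:45-11:30, 15:30-17:00.
Summing the common windows: 105 + 90 = 195 minutes.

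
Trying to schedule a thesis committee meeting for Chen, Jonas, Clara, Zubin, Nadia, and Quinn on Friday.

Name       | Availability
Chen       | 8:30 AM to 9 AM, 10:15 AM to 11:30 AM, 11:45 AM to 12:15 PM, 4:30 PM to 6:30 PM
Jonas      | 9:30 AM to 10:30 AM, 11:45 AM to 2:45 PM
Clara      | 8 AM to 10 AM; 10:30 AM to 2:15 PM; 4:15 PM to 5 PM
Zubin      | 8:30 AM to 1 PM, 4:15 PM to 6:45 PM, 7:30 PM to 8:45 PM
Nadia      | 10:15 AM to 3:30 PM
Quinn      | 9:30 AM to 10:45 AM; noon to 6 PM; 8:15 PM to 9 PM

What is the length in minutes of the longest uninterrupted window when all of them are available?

Chen ∩ Jonas: 10:15-10:30, 11:45-12:15.
Chen ∩ Jonas ∩ Clara: 11:45-12:15.
Chen ∩ Jonas ∩ Clara ∩ Zubin: 11:45-12:15.
Chen ∩ Jonas ∩ Clara ∩ Zubin ∩ Nadia: 11:45-12:15.
Chen ∩ Jonas ∩ Clara ∩ Zubin ∩ Nadia ∩ Quinn: 12:00-12:15.
Those are the intersection windows.
The longest is 12:00-12:15 at 15 minutes.

15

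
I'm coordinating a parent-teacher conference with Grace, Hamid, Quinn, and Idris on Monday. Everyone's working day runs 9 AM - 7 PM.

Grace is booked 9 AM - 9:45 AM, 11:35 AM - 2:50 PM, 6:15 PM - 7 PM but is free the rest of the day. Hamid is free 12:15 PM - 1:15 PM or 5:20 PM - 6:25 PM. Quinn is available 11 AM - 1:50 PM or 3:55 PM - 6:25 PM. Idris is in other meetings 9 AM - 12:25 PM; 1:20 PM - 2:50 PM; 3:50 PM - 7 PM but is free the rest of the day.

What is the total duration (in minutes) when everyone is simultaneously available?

Grace free: 09:45-11:35, 14:50-18:15 (invert busy blocks within the working day).
Hamid free: 12:15-13:15, 17:20-18:25.
Quinn free: 11:00-13:50, 15:55-18:25.
Idris free: 12:25-13:20, 14:50-15:50 (invert busy blocks within the working day).
Grace ∩ Hamid: 17:20-18:15.
Grace ∩ Hamid ∩ Quinn: 17:20-18:15.
Grace ∩ Hamid ∩ Quinn ∩ Idris: ∅.
There is no time when everyone is free.
There is no common window, so the total is 0 minutes.

0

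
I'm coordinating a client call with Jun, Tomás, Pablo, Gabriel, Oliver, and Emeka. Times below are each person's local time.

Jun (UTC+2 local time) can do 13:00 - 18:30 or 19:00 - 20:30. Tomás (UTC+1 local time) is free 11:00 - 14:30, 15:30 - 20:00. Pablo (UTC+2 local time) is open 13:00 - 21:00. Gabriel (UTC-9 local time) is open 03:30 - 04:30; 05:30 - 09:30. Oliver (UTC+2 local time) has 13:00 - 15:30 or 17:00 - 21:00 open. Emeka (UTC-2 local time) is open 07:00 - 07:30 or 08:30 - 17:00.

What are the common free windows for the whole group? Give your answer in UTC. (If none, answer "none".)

12:30-13:30, 15:00-16:30, 17:00-18:30

Jun in UTC: 11:00-16:30, 17:00-18:30 (subtract 2h to convert from UTC+2).
Tomás in UTC: 10:00-13:30, 14:30-19:00 (subtract 1h to convert from UTC+1).
Pablo in UTC: 11:00-19:00 (subtract 2h to convert from UTC+2).
Gabriel in UTC: 12:30-13:30, 14:30-18:30 (add 9h to convert from UTC-9).
Oliver in UTC: 11:00-13:30, 15:00-19:00 (subtract 2h to convert from UTC+2).
Emeka in UTC: 09:00-09:30, 10:30-19:00 (add 2h to convert from UTC-2).
Jun ∩ Tomás: 11:00-13:30, 14:30-16:30, 17:00-18:30.
Jun ∩ Tomás ∩ Pablo: 11:00-13:30, 14:30-16:30, 17:00-18:30.
Jun ∩ Tomás ∩ Pablo ∩ Gabriel: 12:30-13:30, 14:30-16:30, 17:00-18:30.
Jun ∩ Tomás ∩ Pablo ∩ Gabriel ∩ Oliver: 12:30-13:30, 15:00-16:30, 17:00-18:30.
Jun ∩ Tomás ∩ Pablo ∩ Gabriel ∩ Oliver ∩ Emeka: 12:30-13:30, 15:00-16:30, 17:00-18:30.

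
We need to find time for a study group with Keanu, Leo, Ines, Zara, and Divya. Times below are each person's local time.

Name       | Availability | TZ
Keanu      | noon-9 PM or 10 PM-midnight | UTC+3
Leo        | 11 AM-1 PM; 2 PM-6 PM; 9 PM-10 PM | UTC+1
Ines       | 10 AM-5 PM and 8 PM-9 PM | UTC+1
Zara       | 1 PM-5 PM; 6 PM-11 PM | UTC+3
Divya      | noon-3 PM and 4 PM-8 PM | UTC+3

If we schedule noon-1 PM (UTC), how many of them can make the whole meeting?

3

Keanu in UTC: 09:00-18:00, 19:00-21:00 (subtract 3h to convert from UTC+3).
Leo in UTC: 10:00-12:00, 13:00-17:00, 20:00-21:00 (subtract 1h to convert from UTC+1).
Ines in UTC: 09:00-16:00, 19:00-20:00 (subtract 1h to convert from UTC+1).
Zara in UTC: 10:00-14:00, 15:00-20:00 (subtract 3h to convert from UTC+3).
Divya in UTC: 09:00-12:00, 13:00-17:00 (subtract 3h to convert from UTC+3).
Keanu, Ines, and Zara can make the full 12:00-13:00 slot — that's 3.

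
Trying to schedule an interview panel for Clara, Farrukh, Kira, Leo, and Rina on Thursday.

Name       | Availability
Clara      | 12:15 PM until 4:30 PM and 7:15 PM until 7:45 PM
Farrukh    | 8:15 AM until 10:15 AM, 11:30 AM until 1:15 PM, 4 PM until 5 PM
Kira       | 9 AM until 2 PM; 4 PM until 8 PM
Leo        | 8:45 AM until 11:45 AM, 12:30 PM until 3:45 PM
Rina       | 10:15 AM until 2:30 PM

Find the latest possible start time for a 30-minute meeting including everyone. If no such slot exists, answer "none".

12:45

Clara ∩ Farrukh: 12:15-13:15, 16:00-16:30.
Clara ∩ Farrukh ∩ Kira: 12:15-13:15, 16:00-16:30.
Clara ∩ Farrukh ∩ Kira ∩ Leo: 12:30-13:15.
Clara ∩ Farrukh ∩ Kira ∩ Leo ∩ Rina: 12:30-13:15.
The last common window of at least 30 minutes is 12:30-13:15; a 30-minute meeting can start as late as 12:45 and still end by 13:15.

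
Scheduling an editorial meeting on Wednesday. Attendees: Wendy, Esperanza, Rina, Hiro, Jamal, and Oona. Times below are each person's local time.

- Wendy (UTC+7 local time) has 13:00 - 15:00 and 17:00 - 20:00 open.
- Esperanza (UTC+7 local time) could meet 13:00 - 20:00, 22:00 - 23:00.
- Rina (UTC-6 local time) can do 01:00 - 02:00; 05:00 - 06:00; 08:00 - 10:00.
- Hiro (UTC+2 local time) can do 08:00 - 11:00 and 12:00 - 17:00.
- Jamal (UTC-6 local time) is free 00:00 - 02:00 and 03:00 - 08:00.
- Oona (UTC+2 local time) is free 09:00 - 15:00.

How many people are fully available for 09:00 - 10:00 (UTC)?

Wendy in UTC: 06:00-08:00, 10:00-13:00 (subtract 7h to convert from UTC+7).
Esperanza in UTC: 06:00-13:00, 15:00-16:00 (subtract 7h to convert from UTC+7).
Rina in UTC: 07:00-08:00, 11:00-12:00, 14:00-16:00 (add 6h to convert from UTC-6).
Hiro in UTC: 06:00-09:00, 10:00-15:00 (subtract 2h to convert from UTC+2).
Jamal in UTC: 06:00-08:00, 09:00-14:00 (add 6h to convert from UTC-6).
Oona in UTC: 07:00-13:00 (subtract 2h to convert from UTC+2).
Esperanza, Jamal, and Oona can make the full 09:00-10:00 slot — that's 3.

3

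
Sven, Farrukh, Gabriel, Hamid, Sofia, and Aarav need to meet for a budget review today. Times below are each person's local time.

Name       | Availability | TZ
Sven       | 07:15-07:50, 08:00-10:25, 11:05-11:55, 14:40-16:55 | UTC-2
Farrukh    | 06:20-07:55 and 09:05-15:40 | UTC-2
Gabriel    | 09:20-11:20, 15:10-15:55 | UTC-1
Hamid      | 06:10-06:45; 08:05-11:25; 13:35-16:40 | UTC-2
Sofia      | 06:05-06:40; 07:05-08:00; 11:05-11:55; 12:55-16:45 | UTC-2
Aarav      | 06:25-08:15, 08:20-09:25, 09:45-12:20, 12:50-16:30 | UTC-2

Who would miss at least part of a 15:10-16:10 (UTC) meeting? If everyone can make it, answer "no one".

Gabriel, Hamid, Sven

Sven in UTC: 09:15-09:50, 10:00-12:25, 13:05-13:55, 16:40-18:55 (add 2h to convert from UTC-2).
Farrukh in UTC: 08:20-09:55, 11:05-17:40 (add 2h to convert from UTC-2).
Gabriel in UTC: 10:20-12:20, 16:10-16:55 (add 1h to convert from UTC-1).
Hamid in UTC: 08:10-08:45, 10:05-13:25, 15:35-18:40 (add 2h to convert from UTC-2).
Sofia in UTC: 08:05-08:40, 09:05-10:00, 13:05-13:55, 14:55-18:45 (add 2h to convert from UTC-2).
Aarav in UTC: 08:25-10:15, 10:20-11:25, 11:45-14:20, 14:50-18:30 (add 2h to convert from UTC-2).
Sven: not fully free for 15:10-16:10. Farrukh: free for 15:10-16:10. Gabriel: not fully free for 15:10-16:10. Hamid: not fully free for 15:10-16:10. Sofia: free for 15:10-16:10. Aarav: free for 15:10-16:10.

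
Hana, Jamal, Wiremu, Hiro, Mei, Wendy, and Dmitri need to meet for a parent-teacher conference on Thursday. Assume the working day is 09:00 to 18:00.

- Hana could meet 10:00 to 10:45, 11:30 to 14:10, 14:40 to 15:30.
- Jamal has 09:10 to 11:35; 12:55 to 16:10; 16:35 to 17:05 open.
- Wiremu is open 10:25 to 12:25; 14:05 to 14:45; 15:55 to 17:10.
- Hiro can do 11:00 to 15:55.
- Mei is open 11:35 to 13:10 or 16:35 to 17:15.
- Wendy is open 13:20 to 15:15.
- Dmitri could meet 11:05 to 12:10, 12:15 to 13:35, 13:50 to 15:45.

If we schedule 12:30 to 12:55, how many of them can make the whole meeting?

Hana, Hiro, Mei, and Dmitri can make the full 12:30-12:55 slot — that's 4.

4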